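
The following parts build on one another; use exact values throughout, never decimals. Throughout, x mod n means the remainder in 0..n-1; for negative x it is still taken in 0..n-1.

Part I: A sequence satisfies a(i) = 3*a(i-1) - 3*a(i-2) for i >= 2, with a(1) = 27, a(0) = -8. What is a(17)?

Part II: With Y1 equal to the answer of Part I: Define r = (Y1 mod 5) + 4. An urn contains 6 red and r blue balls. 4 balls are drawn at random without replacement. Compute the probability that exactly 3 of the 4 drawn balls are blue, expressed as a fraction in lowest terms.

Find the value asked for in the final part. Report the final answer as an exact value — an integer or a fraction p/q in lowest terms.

Part I: a(2) = 3*(27) - 3*(-8) = 105; iterating: a(2)=105, a(3)=234, a(4)=387, a(5)=459, a(6)=216, a(7)=-729, a(8)=-2835, a(9)=-6318, a(10)=-10449, a(11)=-12393, a(12)=-5832, a(13)=19683, a(14)=76545, a(15)=170586, a(16)=282123, a(17)=334611; answer 334611
Part II: Y1 = 334611; r = 5; total draws C(11,4) = 330; favorable C(5,3)*C(6,1) = 60; P = 2/11; answer 2/11

2/11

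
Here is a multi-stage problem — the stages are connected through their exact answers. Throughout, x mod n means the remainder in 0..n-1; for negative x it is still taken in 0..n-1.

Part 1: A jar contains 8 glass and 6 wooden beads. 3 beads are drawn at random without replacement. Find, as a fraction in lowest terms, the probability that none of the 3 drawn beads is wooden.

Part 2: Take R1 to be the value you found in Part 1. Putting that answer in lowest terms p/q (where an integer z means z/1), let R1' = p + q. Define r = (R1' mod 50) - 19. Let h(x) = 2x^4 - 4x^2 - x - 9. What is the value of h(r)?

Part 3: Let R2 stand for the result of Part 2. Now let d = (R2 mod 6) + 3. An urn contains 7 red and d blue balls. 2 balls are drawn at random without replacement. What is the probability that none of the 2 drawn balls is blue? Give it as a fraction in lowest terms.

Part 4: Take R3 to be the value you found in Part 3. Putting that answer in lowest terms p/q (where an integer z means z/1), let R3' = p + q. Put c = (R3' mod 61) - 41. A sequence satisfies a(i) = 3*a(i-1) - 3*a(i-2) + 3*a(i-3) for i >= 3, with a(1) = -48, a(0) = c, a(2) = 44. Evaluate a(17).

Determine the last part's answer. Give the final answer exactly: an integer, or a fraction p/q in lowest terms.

7262784

Part 1: total draws C(14,3) = 364; favorable C(8,3) = 56; P = 2/13; answer 2/13
Part 2: R1 = 2/13; threaded value p + q = 15; r = -4; 2*(-4)^4 - 4*(-4)^2 - 1*(-4)^1 - 9 = (512) + (-64) + (4) + (-9) = 443; answer 443
Part 3: R2 = 443; d = 8; total draws C(15,2) = 105; favorable C(7,2) = 21; P = 1/5; answer 1/5
Part 4: R3 = 1/5; threaded value p + q = 6; c = -35; a(3) = 3*(44) - 3*(-48) + 3*(-35) = 171; iterating: a(3)=171, a(4)=237, a(5)=330, a(6)=792, a(7)=2097, a(8)=4905, a(9)=10800, a(10)=23976, a(11)=54243, a(12)=123201, a(13)=278802, a(14)=629532, a(15)=1421793, a(16)=3213189, a(17)=7262784; answer 7262784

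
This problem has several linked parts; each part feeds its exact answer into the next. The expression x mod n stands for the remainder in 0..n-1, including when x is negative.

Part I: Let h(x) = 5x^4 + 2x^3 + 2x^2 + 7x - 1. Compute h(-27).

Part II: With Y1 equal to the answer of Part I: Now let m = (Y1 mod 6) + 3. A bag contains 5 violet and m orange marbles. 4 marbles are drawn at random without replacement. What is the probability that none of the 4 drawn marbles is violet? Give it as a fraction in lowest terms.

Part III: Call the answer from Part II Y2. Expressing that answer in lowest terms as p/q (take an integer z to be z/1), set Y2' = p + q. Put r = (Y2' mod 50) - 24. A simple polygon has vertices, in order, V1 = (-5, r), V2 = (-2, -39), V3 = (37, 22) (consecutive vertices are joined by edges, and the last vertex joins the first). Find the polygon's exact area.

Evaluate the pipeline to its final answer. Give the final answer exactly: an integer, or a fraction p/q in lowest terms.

1041/2

Part I: 5*(-27)^4 + 2*(-27)^3 + 2*(-27)^2 + 7*(-27)^1 - 1 = (2657205) + (-39366) + (1458) + (-189) + (-1) = 2619107; answer 2619107
Part II: Y1 = 2619107; m = 8; total draws C(13,4) = 715; favorable C(8,4) = 70; P = 14/143; answer 14/143
Part III: Y2 = 14/143; threaded value p + q = 157; r = -17; cross terms: (-5*-39 - -2*-17)=161, (-2*22 - 37*-39)=1399, (37*-17 - -5*22)=-519; twice the area = |1041| = 1041; area = 1041/2; answer 1041/2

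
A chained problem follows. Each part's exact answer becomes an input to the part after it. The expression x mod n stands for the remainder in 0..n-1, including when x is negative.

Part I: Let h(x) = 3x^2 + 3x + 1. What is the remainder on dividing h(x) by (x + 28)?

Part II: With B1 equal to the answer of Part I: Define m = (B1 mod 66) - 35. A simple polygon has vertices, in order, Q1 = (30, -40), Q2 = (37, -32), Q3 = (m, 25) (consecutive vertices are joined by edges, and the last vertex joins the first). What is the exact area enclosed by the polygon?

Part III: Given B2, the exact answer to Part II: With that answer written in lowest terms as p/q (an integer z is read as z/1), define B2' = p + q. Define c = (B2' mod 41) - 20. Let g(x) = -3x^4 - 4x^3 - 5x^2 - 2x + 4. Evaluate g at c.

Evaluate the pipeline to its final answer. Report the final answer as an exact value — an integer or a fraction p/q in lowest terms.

Part I: remainder = value at the root: 3*(-28)^2 + 3*(-28)^1 + 1 = (2352) + (-84) + (1) = 2269; answer 2269
Part II: B1 = 2269; m = -10; cross terms: (30*-32 - 37*-40)=520, (37*25 - -10*-32)=605, (-10*-40 - 30*25)=-350; twice the area = |775| = 775; area = 775/2; answer 775/2
Part III: B2 = 775/2; threaded value p + q = 777; c = 19; -3*(19)^4 - 4*(19)^3 - 5*(19)^2 - 2*(19)^1 + 4 = (-390963) + (-27436) + (-1805) + (-38) + (4) = -420238; answer -420238

-420238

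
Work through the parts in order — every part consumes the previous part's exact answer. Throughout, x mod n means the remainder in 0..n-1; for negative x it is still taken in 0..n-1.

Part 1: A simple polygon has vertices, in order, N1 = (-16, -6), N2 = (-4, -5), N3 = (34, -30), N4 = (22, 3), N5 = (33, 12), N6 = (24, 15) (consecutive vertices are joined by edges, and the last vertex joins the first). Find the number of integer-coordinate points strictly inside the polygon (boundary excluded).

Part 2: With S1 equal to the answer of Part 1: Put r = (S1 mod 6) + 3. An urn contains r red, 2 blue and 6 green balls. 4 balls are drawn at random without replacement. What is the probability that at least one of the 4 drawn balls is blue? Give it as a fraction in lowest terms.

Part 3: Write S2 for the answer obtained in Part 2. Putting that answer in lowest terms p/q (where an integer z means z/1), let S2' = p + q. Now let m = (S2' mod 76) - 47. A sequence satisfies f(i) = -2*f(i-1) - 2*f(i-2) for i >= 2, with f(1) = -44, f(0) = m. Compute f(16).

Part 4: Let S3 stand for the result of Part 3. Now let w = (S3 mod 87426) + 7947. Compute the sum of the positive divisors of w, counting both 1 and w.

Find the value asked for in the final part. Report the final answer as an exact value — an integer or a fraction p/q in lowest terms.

Part 1: cross terms: (-16*-5 - -4*-6)=56, (-4*-30 - 34*-5)=290, (34*3 - 22*-30)=762, (22*12 - 33*3)=165, (33*15 - 24*12)=207, (24*-6 - -16*15)=96; twice the area = |1576| = 1576; area = 788; boundary points = 1 + 1 + 3 + 1 + 3 + 1 = 10; strictly interior points = area - boundary/2 + 1 = 784; answer 784
Part 2: S1 = 784; r = 7; total draws C(15,4) = 1365; complement C(13,4) = 715; favorable 1365 - 715 = 650; P = 10/21; answer 10/21
Part 3: S2 = 10/21; threaded value p + q = 31; m = -16; f(2) = -2*(-44) - 2*(-16) = 120; iterating: f(2)=120, f(3)=-152, f(4)=64, f(5)=176, f(6)=-480, f(7)=608, f(8)=-256, f(9)=-704, f(10)=1920, f(11)=-2432, f(12)=1024, f(13)=2816, f(14)=-7680, f(15)=9728, f(16)=-4096; answer -4096
Part 4: S3 = -4096; w = 91277; 91277 = 97 * 941; sigma = (1 + 97) * (1 + 941) = 98 * 942 = 92316; answer 92316

92316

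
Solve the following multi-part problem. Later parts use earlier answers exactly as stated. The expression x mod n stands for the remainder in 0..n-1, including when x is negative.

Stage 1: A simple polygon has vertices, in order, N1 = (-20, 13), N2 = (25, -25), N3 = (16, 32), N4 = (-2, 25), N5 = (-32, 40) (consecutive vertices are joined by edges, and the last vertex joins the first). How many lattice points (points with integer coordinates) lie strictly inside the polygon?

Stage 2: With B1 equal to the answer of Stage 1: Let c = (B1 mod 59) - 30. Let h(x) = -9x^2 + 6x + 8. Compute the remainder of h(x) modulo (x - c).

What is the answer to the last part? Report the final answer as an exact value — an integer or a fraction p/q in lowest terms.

Stage 1: cross terms: (-20*-25 - 25*13)=175, (25*32 - 16*-25)=1200, (16*25 - -2*32)=464, (-2*40 - -32*25)=720, (-32*13 - -20*40)=384; twice the area = |2943| = 2943; area = 2943/2; boundary points = 1 + 3 + 1 + 15 + 3 = 23; strictly interior points = area - boundary/2 + 1 = 1461; answer 1461
Stage 2: B1 = 1461; c = 15; remainder = value at the root: -9*(15)^2 + 6*(15)^1 + 8 = (-2025) + (90) + (8) = -1927; answer -1927

-1927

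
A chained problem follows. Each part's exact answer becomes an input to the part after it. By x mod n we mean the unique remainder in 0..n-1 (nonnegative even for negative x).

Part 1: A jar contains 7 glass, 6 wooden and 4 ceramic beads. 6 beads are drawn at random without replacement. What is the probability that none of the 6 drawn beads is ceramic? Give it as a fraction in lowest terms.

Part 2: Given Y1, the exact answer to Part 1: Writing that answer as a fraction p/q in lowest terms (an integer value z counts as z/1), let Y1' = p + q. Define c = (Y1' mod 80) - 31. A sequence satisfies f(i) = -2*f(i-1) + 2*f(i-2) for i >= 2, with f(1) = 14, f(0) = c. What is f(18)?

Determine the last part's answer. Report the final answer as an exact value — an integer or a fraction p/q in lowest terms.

-290626560

Part 1: total draws C(17,6) = 12376; favorable C(13,6) = 1716; P = 33/238; answer 33/238
Part 2: Y1 = 33/238; threaded value p + q = 271; c = 0; f(2) = -2*(14) + 2*(0) = -28; iterating: f(2)=-28, f(3)=84, f(4)=-224, f(5)=616, f(6)=-1680, f(7)=4592, f(8)=-12544, f(9)=34272, f(10)=-93632, f(11)=255808, f(12)=-698880, f(13)=1909376, f(14)=-5216512, f(15)=14251776, f(16)=-38936576, f(17)=106376704, f(18)=-290626560; answer -290626560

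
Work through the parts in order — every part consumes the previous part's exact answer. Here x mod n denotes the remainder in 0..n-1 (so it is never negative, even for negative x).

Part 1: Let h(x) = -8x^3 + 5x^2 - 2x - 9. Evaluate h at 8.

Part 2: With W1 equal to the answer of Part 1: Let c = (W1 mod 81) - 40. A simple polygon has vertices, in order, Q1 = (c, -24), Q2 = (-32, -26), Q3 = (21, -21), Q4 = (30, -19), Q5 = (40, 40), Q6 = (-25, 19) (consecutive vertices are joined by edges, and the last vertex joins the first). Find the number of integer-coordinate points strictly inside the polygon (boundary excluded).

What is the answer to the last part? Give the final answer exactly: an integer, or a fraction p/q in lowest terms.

Part 1: -8*(8)^3 + 5*(8)^2 - 2*(8)^1 - 9 = (-4096) + (320) + (-16) + (-9) = -3801; answer -3801
Part 2: W1 = -3801; c = -34; cross terms: (-34*-26 - -32*-24)=116, (-32*-21 - 21*-26)=1218, (21*-19 - 30*-21)=231, (30*40 - 40*-19)=1960, (40*19 - -25*40)=1760, (-25*-24 - -34*19)=1246; twice the area = |6531| = 6531; area = 6531/2; boundary points = 2 + 1 + 1 + 1 + 1 + 1 = 7; strictly interior points = area - boundary/2 + 1 = 3263; answer 3263

3263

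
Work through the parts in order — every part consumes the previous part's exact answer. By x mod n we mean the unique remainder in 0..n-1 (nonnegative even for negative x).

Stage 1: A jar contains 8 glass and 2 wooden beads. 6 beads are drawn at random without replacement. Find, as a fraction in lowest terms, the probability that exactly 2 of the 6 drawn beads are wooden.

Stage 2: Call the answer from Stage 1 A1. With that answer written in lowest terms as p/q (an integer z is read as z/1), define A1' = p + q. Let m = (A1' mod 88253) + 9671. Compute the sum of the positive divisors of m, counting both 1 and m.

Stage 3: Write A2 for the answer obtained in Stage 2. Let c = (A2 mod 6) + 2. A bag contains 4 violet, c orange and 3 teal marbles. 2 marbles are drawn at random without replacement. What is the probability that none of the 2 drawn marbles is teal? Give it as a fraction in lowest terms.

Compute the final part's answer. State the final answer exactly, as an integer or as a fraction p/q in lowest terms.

28/55

Stage 1: total draws C(10,6) = 210; favorable C(2,2)*C(8,4) = 70; P = 1/3; answer 1/3
Stage 2: A1 = 1/3; threaded value p + q = 4; m = 9675; 9675 = 3^2 * 5^2 * 43; sigma = (1 + 3 + 9) * (1 + 5 + 25) * (1 + 43) = 13 * 31 * 44 = 17732; answer 17732
Stage 3: A2 = 17732; c = 4; total draws C(11,2) = 55; favorable C(8,2) = 28; P = 28/55; answer 28/55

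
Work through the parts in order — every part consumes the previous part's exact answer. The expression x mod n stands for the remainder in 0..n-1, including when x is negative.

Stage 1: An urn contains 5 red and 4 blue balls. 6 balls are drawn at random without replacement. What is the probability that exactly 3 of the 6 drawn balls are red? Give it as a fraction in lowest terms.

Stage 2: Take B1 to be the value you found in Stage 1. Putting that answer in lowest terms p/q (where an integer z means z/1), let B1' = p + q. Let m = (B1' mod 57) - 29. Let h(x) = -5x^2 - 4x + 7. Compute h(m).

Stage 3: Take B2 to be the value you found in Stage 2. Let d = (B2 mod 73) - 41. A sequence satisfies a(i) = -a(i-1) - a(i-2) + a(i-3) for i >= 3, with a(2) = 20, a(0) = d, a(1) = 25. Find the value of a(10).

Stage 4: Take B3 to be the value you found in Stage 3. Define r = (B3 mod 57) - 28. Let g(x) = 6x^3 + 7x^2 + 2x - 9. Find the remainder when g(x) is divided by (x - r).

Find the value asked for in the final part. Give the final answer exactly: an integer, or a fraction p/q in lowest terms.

Stage 1: total draws C(9,6) = 84; favorable C(5,3)*C(4,3) = 40; P = 10/21; answer 10/21
Stage 2: B1 = 10/21; threaded value p + q = 31; m = 2; -5*(2)^2 - 4*(2)^1 + 7 = (-20) + (-8) + (7) = -21; answer -21
Stage 3: B2 = -21; d = 11; a(3) = -1*(20) - 1*(25) + 1*(11) = -34; iterating: a(3)=-34, a(4)=39, a(5)=15, a(6)=-88, a(7)=112, a(8)=-9, a(9)=-191, a(10)=312; answer 312
Stage 4: B3 = 312; r = -1; remainder = value at the root: 6*(-1)^3 + 7*(-1)^2 + 2*(-1)^1 - 9 = (-6) + (7) + (-2) + (-9) = -10; answer -10

-10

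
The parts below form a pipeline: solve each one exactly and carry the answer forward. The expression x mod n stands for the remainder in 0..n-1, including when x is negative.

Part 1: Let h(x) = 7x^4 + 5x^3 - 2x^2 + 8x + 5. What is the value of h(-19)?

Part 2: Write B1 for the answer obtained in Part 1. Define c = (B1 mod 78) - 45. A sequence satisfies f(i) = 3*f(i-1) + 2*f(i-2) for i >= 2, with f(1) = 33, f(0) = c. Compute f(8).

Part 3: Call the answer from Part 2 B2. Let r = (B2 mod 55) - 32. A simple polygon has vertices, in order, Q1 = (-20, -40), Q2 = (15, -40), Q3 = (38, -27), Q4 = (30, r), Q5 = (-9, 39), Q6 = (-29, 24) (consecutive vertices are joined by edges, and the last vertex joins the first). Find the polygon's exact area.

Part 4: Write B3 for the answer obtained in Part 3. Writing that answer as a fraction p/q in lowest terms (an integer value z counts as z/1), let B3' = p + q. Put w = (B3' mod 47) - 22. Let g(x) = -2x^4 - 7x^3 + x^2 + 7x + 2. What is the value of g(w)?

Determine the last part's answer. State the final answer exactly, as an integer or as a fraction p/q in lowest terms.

Part 1: 7*(-19)^4 + 5*(-19)^3 - 2*(-19)^2 + 8*(-19)^1 + 5 = (912247) + (-34295) + (-722) + (-152) + (5) = 877083; answer 877083
Part 2: B1 = 877083; c = 6; f(2) = 3*(33) + 2*(6) = 111; iterating: f(2)=111, f(3)=399, f(4)=1419, f(5)=5055, f(6)=18003, f(7)=64119, f(8)=228363; answer 228363
Part 3: B2 = 228363; r = -29; cross terms: (-20*-40 - 15*-40)=1400, (15*-27 - 38*-40)=1115, (38*-29 - 30*-27)=-292, (30*39 - -9*-29)=909, (-9*24 - -29*39)=915, (-29*-40 - -20*24)=1640; twice the area = |5687| = 5687; area = 5687/2; answer 5687/2
Part 4: B3 = 5687/2; threaded value p + q = 5689; w = -20; -2*(-20)^4 - 7*(-20)^3 + 1*(-20)^2 + 7*(-20)^1 + 2 = (-320000) + (56000) + (400) + (-140) + (2) = -263738; answer -263738

-263738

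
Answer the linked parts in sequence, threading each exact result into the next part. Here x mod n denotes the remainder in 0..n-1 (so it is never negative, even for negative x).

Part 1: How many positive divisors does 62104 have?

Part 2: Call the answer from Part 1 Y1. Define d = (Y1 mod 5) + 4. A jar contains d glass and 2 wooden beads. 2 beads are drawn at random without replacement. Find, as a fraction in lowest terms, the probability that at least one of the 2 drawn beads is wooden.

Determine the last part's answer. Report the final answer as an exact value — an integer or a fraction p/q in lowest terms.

Part 1: 62104 = 2^3 * 7 * 1109; number of divisors = (3+1) * (1+1) * (1+1) = 16; answer 16
Part 2: Y1 = 16; d = 5; total draws C(7,2) = 21; complement C(5,2) = 10; favorable 21 - 10 = 11; P = 11/21; answer 11/21

11/21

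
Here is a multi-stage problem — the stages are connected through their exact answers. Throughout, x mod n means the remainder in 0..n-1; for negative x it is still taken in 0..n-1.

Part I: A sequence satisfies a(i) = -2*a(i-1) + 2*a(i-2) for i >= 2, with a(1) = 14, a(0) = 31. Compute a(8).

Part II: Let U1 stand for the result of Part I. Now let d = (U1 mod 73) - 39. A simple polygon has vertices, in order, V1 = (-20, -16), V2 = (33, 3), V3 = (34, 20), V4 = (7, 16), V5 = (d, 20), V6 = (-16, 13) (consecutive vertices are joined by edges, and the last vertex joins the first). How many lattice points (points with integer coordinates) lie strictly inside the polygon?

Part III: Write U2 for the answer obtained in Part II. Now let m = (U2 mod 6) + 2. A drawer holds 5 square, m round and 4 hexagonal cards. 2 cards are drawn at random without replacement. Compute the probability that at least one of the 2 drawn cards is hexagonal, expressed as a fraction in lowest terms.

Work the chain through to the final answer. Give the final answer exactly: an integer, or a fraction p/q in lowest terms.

19/33

Part I: a(2) = -2*(14) + 2*(31) = 34; iterating: a(2)=34, a(3)=-40, a(4)=148, a(5)=-376, a(6)=1048, a(7)=-2848, a(8)=7792; answer 7792
Part II: U1 = 7792; d = 15; cross terms: (-20*3 - 33*-16)=468, (33*20 - 34*3)=558, (34*16 - 7*20)=404, (7*20 - 15*16)=-100, (15*13 - -16*20)=515, (-16*-16 - -20*13)=516; twice the area = |2361| = 2361; area = 2361/2; boundary points = 1 + 1 + 1 + 4 + 1 + 1 = 9; strictly interior points = area - boundary/2 + 1 = 1177; answer 1177
Part III: U2 = 1177; m = 3; total draws C(12,2) = 66; complement C(8,2) = 28; favorable 66 - 28 = 38; P = 19/33; answer 19/33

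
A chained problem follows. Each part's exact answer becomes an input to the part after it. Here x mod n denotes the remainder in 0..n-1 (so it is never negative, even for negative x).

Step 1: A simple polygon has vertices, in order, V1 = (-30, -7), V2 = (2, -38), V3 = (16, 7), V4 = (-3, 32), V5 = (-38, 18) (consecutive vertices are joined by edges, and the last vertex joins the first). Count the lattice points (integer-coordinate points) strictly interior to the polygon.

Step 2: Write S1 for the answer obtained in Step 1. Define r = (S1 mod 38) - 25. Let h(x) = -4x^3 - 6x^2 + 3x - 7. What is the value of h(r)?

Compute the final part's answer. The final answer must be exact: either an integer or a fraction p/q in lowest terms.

25206

Step 1: cross terms: (-30*-38 - 2*-7)=1154, (2*7 - 16*-38)=622, (16*32 - -3*7)=533, (-3*18 - -38*32)=1162, (-38*-7 - -30*18)=806; twice the area = |4277| = 4277; area = 4277/2; boundary points = 1 + 1 + 1 + 7 + 1 = 11; strictly interior points = area - boundary/2 + 1 = 2134; answer 2134
Step 2: S1 = 2134; r = -19; -4*(-19)^3 - 6*(-19)^2 + 3*(-19)^1 - 7 = (27436) + (-2166) + (-57) + (-7) = 25206; answer 25206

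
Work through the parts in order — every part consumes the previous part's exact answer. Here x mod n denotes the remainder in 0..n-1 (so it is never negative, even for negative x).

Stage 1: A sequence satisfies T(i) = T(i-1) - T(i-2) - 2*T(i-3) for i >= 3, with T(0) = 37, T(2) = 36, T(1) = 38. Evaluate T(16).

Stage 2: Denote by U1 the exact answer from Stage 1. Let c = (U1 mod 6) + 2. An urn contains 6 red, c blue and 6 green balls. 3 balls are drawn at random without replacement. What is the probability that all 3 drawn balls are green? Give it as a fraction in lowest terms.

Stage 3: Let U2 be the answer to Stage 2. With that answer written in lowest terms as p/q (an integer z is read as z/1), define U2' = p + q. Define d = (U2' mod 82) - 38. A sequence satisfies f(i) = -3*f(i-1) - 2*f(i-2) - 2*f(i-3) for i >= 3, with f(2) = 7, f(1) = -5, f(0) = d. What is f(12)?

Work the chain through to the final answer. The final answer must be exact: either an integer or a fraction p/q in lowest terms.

112839

Stage 1: T(3) = 1*(36) - 1*(38) - 2*(37) = -76; iterating: T(3)=-76, T(4)=-188, T(5)=-184, T(6)=156, T(7)=716, T(8)=928, T(9)=-100, T(10)=-2460, T(11)=-4216, T(12)=-1556, T(13)=7580, T(14)=17568, T(15)=13100, T(16)=-19628; answer -19628
Stage 2: U1 = -19628; c = 6; total draws C(18,3) = 816; favorable C(6,3) = 20; P = 5/204; answer 5/204
Stage 3: U2 = 5/204; threaded value p + q = 209; d = 7; f(3) = -3*(7) - 2*(-5) - 2*(7) = -25; iterating: f(3)=-25, f(4)=71, f(5)=-177, f(6)=439, f(7)=-1105, f(8)=2791, f(9)=-7041, f(10)=17751, f(11)=-44753, f(12)=112839; answer 112839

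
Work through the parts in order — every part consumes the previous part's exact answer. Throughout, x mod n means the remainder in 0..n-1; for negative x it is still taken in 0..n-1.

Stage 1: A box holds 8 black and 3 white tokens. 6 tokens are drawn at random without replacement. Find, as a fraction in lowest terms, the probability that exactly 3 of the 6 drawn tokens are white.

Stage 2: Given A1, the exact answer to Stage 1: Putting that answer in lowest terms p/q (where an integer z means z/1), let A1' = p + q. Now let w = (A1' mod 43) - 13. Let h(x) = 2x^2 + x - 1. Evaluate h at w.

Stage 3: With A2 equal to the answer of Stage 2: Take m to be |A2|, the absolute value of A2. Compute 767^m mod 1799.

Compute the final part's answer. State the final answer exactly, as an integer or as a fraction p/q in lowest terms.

Stage 1: total draws C(11,6) = 462; favorable C(3,3)*C(8,3) = 56; P = 4/33; answer 4/33
Stage 2: A1 = 4/33; threaded value p + q = 37; w = 24; 2*(24)^2 + 1*(24)^1 - 1 = (1152) + (24) + (-1) = 1175; answer 1175
Stage 3: A2 = 1175; m = 1175; squarings mod 1799: 767^1=767, 767^2=16, 767^4=256, 767^8=772, 767^16=515, 767^32=772, 767^64=515, 767^128=772, 767^256=515, 767^512=772, 767^1024=515; 767^1175 = 767^1 * 767^2 * 767^4 * 767^16 * 767^128 * 767^1024 = 835 (mod 1799); answer 835

835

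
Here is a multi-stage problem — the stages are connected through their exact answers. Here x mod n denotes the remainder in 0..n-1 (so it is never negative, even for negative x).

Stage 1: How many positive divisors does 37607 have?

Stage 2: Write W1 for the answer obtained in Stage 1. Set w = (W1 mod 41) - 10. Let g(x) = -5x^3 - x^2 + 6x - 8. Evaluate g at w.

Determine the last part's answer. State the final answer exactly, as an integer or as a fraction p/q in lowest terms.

2440

Stage 1: 37607 is prime, so its only divisors are 1 and 37607; count = 2; answer 2
Stage 2: W1 = 2; w = -8; -5*(-8)^3 - 1*(-8)^2 + 6*(-8)^1 - 8 = (2560) + (-64) + (-48) + (-8) = 2440; answer 2440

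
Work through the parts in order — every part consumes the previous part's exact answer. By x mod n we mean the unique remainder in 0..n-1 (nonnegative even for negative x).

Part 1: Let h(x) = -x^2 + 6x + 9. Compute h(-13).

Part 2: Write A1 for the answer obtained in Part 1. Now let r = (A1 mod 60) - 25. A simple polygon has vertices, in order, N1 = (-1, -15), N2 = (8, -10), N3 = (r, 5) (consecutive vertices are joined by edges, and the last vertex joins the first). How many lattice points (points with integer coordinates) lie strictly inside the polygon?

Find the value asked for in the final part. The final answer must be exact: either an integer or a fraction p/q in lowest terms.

144

Part 1: -1*(-13)^2 + 6*(-13)^1 + 9 = (-169) + (-78) + (9) = -238; answer -238
Part 2: A1 = -238; r = -23; cross terms: (-1*-10 - 8*-15)=130, (8*5 - -23*-10)=-190, (-23*-15 - -1*5)=350; twice the area = |290| = 290; area = 145; boundary points = 1 + 1 + 2 = 4; strictly interior points = area - boundary/2 + 1 = 144; answer 144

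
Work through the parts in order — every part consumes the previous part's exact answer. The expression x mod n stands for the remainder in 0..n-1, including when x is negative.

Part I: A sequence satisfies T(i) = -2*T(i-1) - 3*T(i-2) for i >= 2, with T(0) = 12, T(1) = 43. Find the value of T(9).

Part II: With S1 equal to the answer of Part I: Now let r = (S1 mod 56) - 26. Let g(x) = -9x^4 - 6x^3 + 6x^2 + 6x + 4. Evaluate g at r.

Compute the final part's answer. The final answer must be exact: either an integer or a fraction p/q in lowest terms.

-2442527

Part I: T(2) = -2*(43) - 3*(12) = -122; iterating: T(2)=-122, T(3)=115, T(4)=136, T(5)=-617, T(6)=826, T(7)=199, T(8)=-2876, T(9)=5155; answer 5155
Part II: S1 = 5155; r = -23; -9*(-23)^4 - 6*(-23)^3 + 6*(-23)^2 + 6*(-23)^1 + 4 = (-2518569) + (73002) + (3174) + (-138) + (4) = -2442527; answer -2442527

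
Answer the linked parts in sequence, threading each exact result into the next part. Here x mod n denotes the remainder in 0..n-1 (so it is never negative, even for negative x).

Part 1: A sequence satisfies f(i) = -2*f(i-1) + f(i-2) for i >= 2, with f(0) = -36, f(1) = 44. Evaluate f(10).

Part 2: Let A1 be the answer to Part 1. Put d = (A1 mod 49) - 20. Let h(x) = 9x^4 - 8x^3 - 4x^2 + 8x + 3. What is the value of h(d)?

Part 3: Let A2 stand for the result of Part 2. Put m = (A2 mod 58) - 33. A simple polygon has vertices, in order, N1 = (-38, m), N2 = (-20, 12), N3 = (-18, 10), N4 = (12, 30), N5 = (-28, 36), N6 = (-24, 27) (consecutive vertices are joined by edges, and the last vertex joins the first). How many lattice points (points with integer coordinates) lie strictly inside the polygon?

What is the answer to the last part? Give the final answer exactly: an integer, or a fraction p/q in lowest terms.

637

Part 1: f(2) = -2*(44) + 1*(-36) = -124; iterating: f(2)=-124, f(3)=292, f(4)=-708, f(5)=1708, f(6)=-4124, f(7)=9956, f(8)=-24036, f(9)=58028, f(10)=-140092; answer -140092
Part 2: A1 = -140092; d = 28; 9*(28)^4 - 8*(28)^3 - 4*(28)^2 + 8*(28)^1 + 3 = (5531904) + (-175616) + (-3136) + (224) + (3) = 5353379; answer 5353379
Part 3: A2 = 5353379; m = 4; cross terms: (-38*12 - -20*4)=-376, (-20*10 - -18*12)=16, (-18*30 - 12*10)=-660, (12*36 - -28*30)=1272, (-28*27 - -24*36)=108, (-24*4 - -38*27)=930; twice the area = |1290| = 1290; area = 645; boundary points = 2 + 2 + 10 + 2 + 1 + 1 = 18; strictly interior points = area - boundary/2 + 1 = 637; answer 637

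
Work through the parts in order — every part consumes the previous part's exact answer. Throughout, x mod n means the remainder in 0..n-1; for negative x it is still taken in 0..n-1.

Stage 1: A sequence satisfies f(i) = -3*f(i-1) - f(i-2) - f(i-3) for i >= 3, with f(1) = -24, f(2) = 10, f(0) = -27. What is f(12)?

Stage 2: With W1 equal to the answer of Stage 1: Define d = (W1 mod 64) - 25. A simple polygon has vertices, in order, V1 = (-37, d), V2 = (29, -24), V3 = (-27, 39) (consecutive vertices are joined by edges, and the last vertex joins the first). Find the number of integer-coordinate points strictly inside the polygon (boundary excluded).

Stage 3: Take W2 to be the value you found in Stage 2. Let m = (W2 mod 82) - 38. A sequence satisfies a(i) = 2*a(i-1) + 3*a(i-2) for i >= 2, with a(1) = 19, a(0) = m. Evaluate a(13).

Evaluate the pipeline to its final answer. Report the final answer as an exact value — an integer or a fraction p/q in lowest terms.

14348899

Stage 1: f(3) = -3*(10) - 1*(-24) - 1*(-27) = 21; iterating: f(3)=21, f(4)=-49, f(5)=116, f(6)=-320, f(7)=893, f(8)=-2475, f(9)=6852, f(10)=-18974, f(11)=52545, f(12)=-145513; answer -145513
Stage 2: W1 = -145513; d = -2; cross terms: (-37*-24 - 29*-2)=946, (29*39 - -27*-24)=483, (-27*-2 - -37*39)=1497; twice the area = |2926| = 2926; area = 1463; boundary points = 22 + 7 + 1 = 30; strictly interior points = area - boundary/2 + 1 = 1449; answer 1449
Stage 3: W2 = 1449; m = 17; a(2) = 2*(19) + 3*(17) = 89; iterating: a(2)=89, a(3)=235, a(4)=737, a(5)=2179, a(6)=6569, a(7)=19675, a(8)=59057, a(9)=177139, a(10)=531449, a(11)=1594315, a(12)=4782977, a(13)=14348899; answer 14348899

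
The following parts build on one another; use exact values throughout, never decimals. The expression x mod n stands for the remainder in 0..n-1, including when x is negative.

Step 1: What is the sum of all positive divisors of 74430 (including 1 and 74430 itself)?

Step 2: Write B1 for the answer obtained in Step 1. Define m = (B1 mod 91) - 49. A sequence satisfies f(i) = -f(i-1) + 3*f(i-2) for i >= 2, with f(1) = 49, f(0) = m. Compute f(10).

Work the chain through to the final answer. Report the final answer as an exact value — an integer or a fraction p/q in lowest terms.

Step 1: 74430 = 2 * 3^2 * 5 * 827; sigma = (1 + 2) * (1 + 3 + 9) * (1 + 5) * (1 + 827) = 3 * 13 * 6 * 828 = 193752; answer 193752
Step 2: B1 = 193752; m = -36; f(2) = -1*(49) + 3*(-36) = -157; iterating: f(2)=-157, f(3)=304, f(4)=-775, f(5)=1687, f(6)=-4012, f(7)=9073, f(8)=-21109, f(9)=48328, f(10)=-111655; answer -111655

-111655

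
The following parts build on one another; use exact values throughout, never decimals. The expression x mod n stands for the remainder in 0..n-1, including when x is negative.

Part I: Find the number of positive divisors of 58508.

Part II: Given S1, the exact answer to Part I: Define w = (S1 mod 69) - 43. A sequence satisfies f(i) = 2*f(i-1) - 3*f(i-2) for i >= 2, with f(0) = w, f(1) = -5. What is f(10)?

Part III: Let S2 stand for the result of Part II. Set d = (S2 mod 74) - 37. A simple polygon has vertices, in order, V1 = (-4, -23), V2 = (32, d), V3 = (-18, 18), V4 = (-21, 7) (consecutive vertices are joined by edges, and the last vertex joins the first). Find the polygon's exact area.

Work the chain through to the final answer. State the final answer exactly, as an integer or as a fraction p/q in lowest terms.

Part I: 58508 = 2^2 * 14627; number of divisors = (2+1) * (1+1) = 6; answer 6
Part II: S1 = 6; w = -37; f(2) = 2*(-5) - 3*(-37) = 101; iterating: f(2)=101, f(3)=217, f(4)=131, f(5)=-389, f(6)=-1171, f(7)=-1175, f(8)=1163, f(9)=5851, f(10)=8213; answer 8213
Part III: S2 = 8213; d = 36; cross terms: (-4*36 - 32*-23)=592, (32*18 - -18*36)=1224, (-18*7 - -21*18)=252, (-21*-23 - -4*7)=511; twice the area = |2579| = 2579; area = 2579/2; answer 2579/2

2579/2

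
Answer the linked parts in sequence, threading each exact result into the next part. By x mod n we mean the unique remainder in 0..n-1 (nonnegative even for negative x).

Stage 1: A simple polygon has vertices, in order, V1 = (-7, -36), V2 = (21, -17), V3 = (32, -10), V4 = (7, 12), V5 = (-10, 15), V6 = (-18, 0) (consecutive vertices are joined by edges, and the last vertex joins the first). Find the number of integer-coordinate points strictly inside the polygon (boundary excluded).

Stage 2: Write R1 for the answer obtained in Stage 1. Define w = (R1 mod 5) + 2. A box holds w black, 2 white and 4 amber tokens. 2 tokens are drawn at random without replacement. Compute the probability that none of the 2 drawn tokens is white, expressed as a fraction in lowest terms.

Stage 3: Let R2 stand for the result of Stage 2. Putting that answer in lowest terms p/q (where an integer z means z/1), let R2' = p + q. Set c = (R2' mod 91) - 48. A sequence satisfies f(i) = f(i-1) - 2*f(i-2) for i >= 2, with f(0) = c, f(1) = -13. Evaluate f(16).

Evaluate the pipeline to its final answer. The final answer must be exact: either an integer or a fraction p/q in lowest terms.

-6371

Stage 1: cross terms: (-7*-17 - 21*-36)=875, (21*-10 - 32*-17)=334, (32*12 - 7*-10)=454, (7*15 - -10*12)=225, (-10*0 - -18*15)=270, (-18*-36 - -7*0)=648; twice the area = |2806| = 2806; area = 1403; boundary points = 1 + 1 + 1 + 1 + 1 + 1 = 6; strictly interior points = area - boundary/2 + 1 = 1401; answer 1401
Stage 2: R1 = 1401; w = 3; total draws C(9,2) = 36; favorable C(7,2) = 21; P = 7/12; answer 7/12
Stage 3: R2 = 7/12; threaded value p + q = 19; c = -29; f(2) = 1*(-13) - 2*(-29) = 45; iterating: f(2)=45, f(3)=71, f(4)=-19, f(5)=-161, f(6)=-123, f(7)=199, f(8)=445, f(9)=47, f(10)=-843, f(11)=-937, f(12)=749, f(13)=2623, f(14)=1125, f(15)=-4121, f(16)=-6371; answer -6371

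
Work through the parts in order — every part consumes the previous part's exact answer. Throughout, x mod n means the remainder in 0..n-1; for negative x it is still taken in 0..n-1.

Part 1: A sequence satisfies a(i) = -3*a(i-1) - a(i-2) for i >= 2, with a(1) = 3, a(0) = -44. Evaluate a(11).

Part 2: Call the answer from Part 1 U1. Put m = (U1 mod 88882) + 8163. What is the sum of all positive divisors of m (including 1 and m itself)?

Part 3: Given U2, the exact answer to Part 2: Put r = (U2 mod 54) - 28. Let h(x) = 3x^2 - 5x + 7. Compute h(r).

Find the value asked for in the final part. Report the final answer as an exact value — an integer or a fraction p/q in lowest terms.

Part 1: a(2) = -3*(3) - 1*(-44) = 35; iterating: a(2)=35, a(3)=-108, a(4)=289, a(5)=-759, a(6)=1988, a(7)=-5205, a(8)=13627, a(9)=-35676, a(10)=93401, a(11)=-244527; answer -244527
Part 2: U1 = -244527; m = 30282; 30282 = 2 * 3 * 7^2 * 103; sigma = (1 + 2) * (1 + 3) * (1 + 7 + 49) * (1 + 103) = 3 * 4 * 57 * 104 = 71136; answer 71136
Part 3: U2 = 71136; r = -10; 3*(-10)^2 - 5*(-10)^1 + 7 = (300) + (50) + (7) = 357; answer 357

357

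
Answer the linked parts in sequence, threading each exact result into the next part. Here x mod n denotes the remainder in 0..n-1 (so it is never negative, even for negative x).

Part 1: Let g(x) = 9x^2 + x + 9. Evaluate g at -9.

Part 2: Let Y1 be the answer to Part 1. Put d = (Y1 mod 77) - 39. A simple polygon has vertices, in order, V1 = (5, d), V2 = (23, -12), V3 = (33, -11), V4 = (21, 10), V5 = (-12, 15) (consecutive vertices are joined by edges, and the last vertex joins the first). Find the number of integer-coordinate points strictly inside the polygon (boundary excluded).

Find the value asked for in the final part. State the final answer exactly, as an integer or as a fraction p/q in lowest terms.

548

Part 1: 9*(-9)^2 + 1*(-9)^1 + 9 = (729) + (-9) + (9) = 729; answer 729
Part 2: Y1 = 729; d = -3; cross terms: (5*-12 - 23*-3)=9, (23*-11 - 33*-12)=143, (33*10 - 21*-11)=561, (21*15 - -12*10)=435, (-12*-3 - 5*15)=-39; twice the area = |1109| = 1109; area = 1109/2; boundary points = 9 + 1 + 3 + 1 + 1 = 15; strictly interior points = area - boundary/2 + 1 = 548; answer 548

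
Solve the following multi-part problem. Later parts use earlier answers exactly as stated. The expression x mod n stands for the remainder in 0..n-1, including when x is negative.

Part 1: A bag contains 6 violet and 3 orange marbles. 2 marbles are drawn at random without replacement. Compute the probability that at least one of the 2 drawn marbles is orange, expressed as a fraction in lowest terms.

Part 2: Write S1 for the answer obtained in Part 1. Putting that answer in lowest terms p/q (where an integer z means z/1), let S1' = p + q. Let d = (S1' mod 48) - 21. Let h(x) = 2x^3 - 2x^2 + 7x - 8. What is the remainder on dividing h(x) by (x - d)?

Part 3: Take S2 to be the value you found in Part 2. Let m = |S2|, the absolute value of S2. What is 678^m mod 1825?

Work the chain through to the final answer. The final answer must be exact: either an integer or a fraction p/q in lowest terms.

Part 1: total draws C(9,2) = 36; complement C(6,2) = 15; favorable 36 - 15 = 21; P = 7/12; answer 7/12
Part 2: S1 = 7/12; threaded value p + q = 19; d = -2; remainder = value at the root: 2*(-2)^3 - 2*(-2)^2 + 7*(-2)^1 - 8 = (-16) + (-8) + (-14) + (-8) = -46; answer -46
Part 3: S2 = -46; m = 46; squarings mod 1825: 678^1=678, 678^2=1609, 678^4=1031, 678^8=811, 678^16=721, 678^32=1541; 678^46 = 678^2 * 678^4 * 678^8 * 678^32 = 779 (mod 1825); answer 779

779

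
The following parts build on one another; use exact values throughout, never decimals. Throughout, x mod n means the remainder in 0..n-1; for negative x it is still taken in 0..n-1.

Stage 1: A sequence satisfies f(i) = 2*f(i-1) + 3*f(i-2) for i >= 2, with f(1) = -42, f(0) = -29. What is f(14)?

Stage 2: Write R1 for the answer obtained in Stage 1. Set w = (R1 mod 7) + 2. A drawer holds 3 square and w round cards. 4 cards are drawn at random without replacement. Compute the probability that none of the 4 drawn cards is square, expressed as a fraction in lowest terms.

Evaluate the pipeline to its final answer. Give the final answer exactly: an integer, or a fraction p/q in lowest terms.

5/42

Stage 1: f(2) = 2*(-42) + 3*(-29) = -171; iterating: f(2)=-171, f(3)=-468, f(4)=-1449, f(5)=-4302, f(6)=-12951, f(7)=-38808, f(8)=-116469, f(9)=-349362, f(10)=-1048131, f(11)=-3144348, f(12)=-9433089, f(13)=-28299222, f(14)=-84897711; answer -84897711
Stage 2: R1 = -84897711; w = 6; total draws C(9,4) = 126; favorable C(6,4) = 15; P = 5/42; answer 5/42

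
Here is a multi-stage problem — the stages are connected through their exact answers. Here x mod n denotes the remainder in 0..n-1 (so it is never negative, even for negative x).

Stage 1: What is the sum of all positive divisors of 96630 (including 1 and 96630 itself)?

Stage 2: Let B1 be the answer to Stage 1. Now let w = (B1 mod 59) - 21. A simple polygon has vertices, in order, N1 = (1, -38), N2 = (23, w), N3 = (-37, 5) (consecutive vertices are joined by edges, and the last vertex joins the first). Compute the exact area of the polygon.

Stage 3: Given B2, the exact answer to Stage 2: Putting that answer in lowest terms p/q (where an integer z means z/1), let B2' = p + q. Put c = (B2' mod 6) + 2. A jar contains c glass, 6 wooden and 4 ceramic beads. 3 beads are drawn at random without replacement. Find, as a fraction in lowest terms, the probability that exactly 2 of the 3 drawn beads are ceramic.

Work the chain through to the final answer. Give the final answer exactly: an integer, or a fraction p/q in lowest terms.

Stage 1: 96630 = 2 * 3 * 5 * 3221; sigma = (1 + 2) * (1 + 3) * (1 + 5) * (1 + 3221) = 3 * 4 * 6 * 3222 = 231984; answer 231984
Stage 2: B1 = 231984; w = 34; cross terms: (1*34 - 23*-38)=908, (23*5 - -37*34)=1373, (-37*-38 - 1*5)=1401; twice the area = |3682| = 3682; area = 1841; answer 1841
Stage 3: B2 = 1841; threaded value p + q = 1842; c = 2; total draws C(12,3) = 220; favorable C(4,2)*C(8,1) = 48; P = 12/55; answer 12/55

12/55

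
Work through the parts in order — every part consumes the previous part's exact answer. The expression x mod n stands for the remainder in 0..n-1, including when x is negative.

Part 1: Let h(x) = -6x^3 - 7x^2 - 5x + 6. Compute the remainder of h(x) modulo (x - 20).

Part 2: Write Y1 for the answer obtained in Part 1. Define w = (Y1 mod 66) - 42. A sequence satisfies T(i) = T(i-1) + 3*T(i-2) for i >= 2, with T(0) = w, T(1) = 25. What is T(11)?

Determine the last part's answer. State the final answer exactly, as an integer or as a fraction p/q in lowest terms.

Part 1: remainder = value at the root: -6*(20)^3 - 7*(20)^2 - 5*(20)^1 + 6 = (-48000) + (-2800) + (-100) + (6) = -50894; answer -50894
Part 2: Y1 = -50894; w = 16; T(2) = 1*(25) + 3*(16) = 73; iterating: T(2)=73, T(3)=148, T(4)=367, T(5)=811, T(6)=1912, T(7)=4345, T(8)=10081, T(9)=23116, T(10)=53359, T(11)=122707; answer 122707

122707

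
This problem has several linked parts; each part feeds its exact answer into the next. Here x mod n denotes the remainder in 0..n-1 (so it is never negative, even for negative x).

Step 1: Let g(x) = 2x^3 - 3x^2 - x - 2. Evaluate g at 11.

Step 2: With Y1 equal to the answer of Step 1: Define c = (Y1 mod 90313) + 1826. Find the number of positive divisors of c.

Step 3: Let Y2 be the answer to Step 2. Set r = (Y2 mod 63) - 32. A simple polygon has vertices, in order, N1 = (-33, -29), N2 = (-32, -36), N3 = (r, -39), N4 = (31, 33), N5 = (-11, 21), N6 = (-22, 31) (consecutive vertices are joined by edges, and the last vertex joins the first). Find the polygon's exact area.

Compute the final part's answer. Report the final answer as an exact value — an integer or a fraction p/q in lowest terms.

Step 1: 2*(11)^3 - 3*(11)^2 - 1*(11)^1 - 2 = (2662) + (-363) + (-11) + (-2) = 2286; answer 2286
Step 2: Y1 = 2286; c = 4112; 4112 = 2^4 * 257; number of divisors = (4+1) * (1+1) = 10; answer 10
Step 3: Y2 = 10; r = -22; cross terms: (-33*-36 - -32*-29)=260, (-32*-39 - -22*-36)=456, (-22*33 - 31*-39)=483, (31*21 - -11*33)=1014, (-11*31 - -22*21)=121, (-22*-29 - -33*31)=1661; twice the area = |3995| = 3995; area = 3995/2; answer 3995/2

3995/2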